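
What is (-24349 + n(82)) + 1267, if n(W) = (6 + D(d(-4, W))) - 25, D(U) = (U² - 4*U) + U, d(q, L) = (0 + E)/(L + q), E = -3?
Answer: -15616197/676 ≈ -23101.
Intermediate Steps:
d(q, L) = -3/(L + q) (d(q, L) = (0 - 3)/(L + q) = -3/(L + q))
D(U) = U² - 3*U
n(W) = -19 - 3*(-3 - 3/(-4 + W))/(-4 + W) (n(W) = (6 + (-3/(W - 4))*(-3 - 3/(W - 4))) - 25 = (6 + (-3/(-4 + W))*(-3 - 3/(-4 + W))) - 25 = (6 - 3*(-3 - 3/(-4 + W))/(-4 + W)) - 25 = -19 - 3*(-3 - 3/(-4 + W))/(-4 + W))
(-24349 + n(82)) + 1267 = (-24349 + (-27 - 19*(-4 + 82)² + 9*82)/(-4 + 82)²) + 1267 = (-24349 + (-27 - 19*78² + 738)/78²) + 1267 = (-24349 + (-27 - 19*6084 + 738)/6084) + 1267 = (-24349 + (-27 - 115596 + 738)/6084) + 1267 = (-24349 + (1/6084)*(-114885)) + 1267 = (-24349 - 12765/676) + 1267 = -16472689/676 + 1267 = -15616197/676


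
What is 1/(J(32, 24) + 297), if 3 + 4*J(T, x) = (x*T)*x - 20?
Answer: 4/19597 ≈ 0.00020411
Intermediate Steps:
J(T, x) = -23/4 + T*x**2/4 (J(T, x) = -3/4 + ((x*T)*x - 20)/4 = -3/4 + ((T*x)*x - 20)/4 = -3/4 + (T*x**2 - 20)/4 = -3/4 + (-20 + T*x**2)/4 = -3/4 + (-5 + T*x**2/4) = -23/4 + T*x**2/4)
1/(J(32, 24) + 297) = 1/((-23/4 + (1/4)*32*24**2) + 297) = 1/((-23/4 + (1/4)*32*576) + 297) = 1/((-23/4 + 4608) + 297) = 1/(18409/4 + 297) = 1/(19597/4) = 4/19597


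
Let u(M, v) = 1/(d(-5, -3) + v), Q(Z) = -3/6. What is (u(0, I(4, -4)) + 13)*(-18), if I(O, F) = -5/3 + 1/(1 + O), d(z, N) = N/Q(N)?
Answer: -8091/34 ≈ -237.97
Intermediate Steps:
Q(Z) = -½ (Q(Z) = -3*⅙ = -½)
d(z, N) = -2*N (d(z, N) = N/(-½) = N*(-2) = -2*N)
I(O, F) = -5/3 + 1/(1 + O) (I(O, F) = -5*⅓ + 1/(1 + O) = -5/3 + 1/(1 + O))
u(M, v) = 1/(6 + v) (u(M, v) = 1/(-2*(-3) + v) = 1/(6 + v))
(u(0, I(4, -4)) + 13)*(-18) = (1/(6 + (-2 - 5*4)/(3*(1 + 4))) + 13)*(-18) = (1/(6 + (⅓)*(-2 - 20)/5) + 13)*(-18) = (1/(6 + (⅓)*(⅕)*(-22)) + 13)*(-18) = (1/(6 - 22/15) + 13)*(-18) = (1/(68/15) + 13)*(-18) = (15/68 + 13)*(-18) = (899/68)*(-18) = -8091/34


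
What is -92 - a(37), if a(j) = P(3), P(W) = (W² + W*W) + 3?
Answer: -113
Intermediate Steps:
P(W) = 3 + 2*W² (P(W) = (W² + W²) + 3 = 2*W² + 3 = 3 + 2*W²)
a(j) = 21 (a(j) = 3 + 2*3² = 3 + 2*9 = 3 + 18 = 21)
-92 - a(37) = -92 - 1*21 = -92 - 21 = -113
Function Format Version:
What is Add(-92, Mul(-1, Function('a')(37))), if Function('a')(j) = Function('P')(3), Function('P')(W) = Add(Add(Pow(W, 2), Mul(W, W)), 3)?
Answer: -113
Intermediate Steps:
Function('P')(W) = Add(3, Mul(2, Pow(W, 2))) (Function('P')(W) = Add(Add(Pow(W, 2), Pow(W, 2)), 3) = Add(Mul(2, Pow(W, 2)), 3) = Add(3, Mul(2, Pow(W, 2))))
Function('a')(j) = 21 (Function('a')(j) = Add(3, Mul(2, Pow(3, 2))) = Add(3, Mul(2, 9)) = Add(3, 18) = 21)
Add(-92, Mul(-1, Function('a')(37))) = Add(-92, Mul(-1, 21)) = Add(-92, -21) = -113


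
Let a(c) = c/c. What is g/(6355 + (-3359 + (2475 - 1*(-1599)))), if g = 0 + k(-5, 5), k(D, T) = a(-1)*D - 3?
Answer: -4/3535 ≈ -0.0011315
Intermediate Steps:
a(c) = 1
k(D, T) = -3 + D (k(D, T) = 1*D - 3 = D - 3 = -3 + D)
g = -8 (g = 0 + (-3 - 5) = 0 - 8 = -8)
g/(6355 + (-3359 + (2475 - 1*(-1599)))) = -8/(6355 + (-3359 + (2475 - 1*(-1599)))) = -8/(6355 + (-3359 + (2475 + 1599))) = -8/(6355 + (-3359 + 4074)) = -8/(6355 + 715) = -8/7070 = (1/7070)*(-8) = -4/3535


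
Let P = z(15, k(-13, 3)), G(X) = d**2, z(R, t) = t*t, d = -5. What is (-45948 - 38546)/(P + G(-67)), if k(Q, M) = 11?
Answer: -42247/73 ≈ -578.73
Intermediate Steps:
z(R, t) = t**2
G(X) = 25 (G(X) = (-5)**2 = 25)
P = 121 (P = 11**2 = 121)
(-45948 - 38546)/(P + G(-67)) = (-45948 - 38546)/(121 + 25) = -84494/146 = -84494*1/146 = -42247/73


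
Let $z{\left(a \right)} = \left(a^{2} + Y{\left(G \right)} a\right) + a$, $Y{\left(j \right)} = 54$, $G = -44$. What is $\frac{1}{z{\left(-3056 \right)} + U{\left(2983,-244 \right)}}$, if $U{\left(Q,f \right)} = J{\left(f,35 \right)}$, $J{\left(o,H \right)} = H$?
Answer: $\frac{1}{9171091} \approx 1.0904 \cdot 10^{-7}$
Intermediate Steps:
$U{\left(Q,f \right)} = 35$
$z{\left(a \right)} = a^{2} + 55 a$ ($z{\left(a \right)} = \left(a^{2} + 54 a\right) + a = a^{2} + 55 a$)
$\frac{1}{z{\left(-3056 \right)} + U{\left(2983,-244 \right)}} = \frac{1}{- 3056 \left(55 - 3056\right) + 35} = \frac{1}{\left(-3056\right) \left(-3001\right) + 35} = \frac{1}{9171056 + 35} = \frac{1}{9171091}$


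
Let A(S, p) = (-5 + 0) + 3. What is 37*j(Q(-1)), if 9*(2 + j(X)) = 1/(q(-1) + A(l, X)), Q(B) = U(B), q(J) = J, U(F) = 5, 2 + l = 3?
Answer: -2035/27 ≈ -75.370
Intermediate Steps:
l = 1 (l = -2 + 3 = 1)
A(S, p) = -2 (A(S, p) = -5 + 3 = -2)
Q(B) = 5
j(X) = -55/27 (j(X) = -2 + 1/(9*(-1 - 2)) = -2 + (1/9)/(-3) = -2 + (1/9)*(-1/3) = -2 - 1/27 = -55/27)
37*j(Q(-1)) = 37*(-55/27) = -2035/27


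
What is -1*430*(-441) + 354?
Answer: 189984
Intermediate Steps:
-1*430*(-441) + 354 = -430*(-441) + 354 = 189630 + 354 = 189984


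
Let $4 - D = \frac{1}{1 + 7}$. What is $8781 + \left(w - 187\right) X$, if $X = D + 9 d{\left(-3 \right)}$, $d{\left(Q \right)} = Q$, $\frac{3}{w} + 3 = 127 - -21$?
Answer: $\frac{380042}{29} \approx 13105.0$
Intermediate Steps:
$w = \frac{3}{145}$ ($w = \frac{3}{-3 + \left(127 - -21\right)} = \frac{3}{-3 + \left(127 + 21\right)} = \frac{3}{-3 + 148} = \frac{3}{145} \approx 0.02069$)
$D = \frac{31}{8}$ ($D = 4 - \frac{1}{1 + 7} = 4 - \frac{1}{8} = \frac{31}{8} \approx 3.875$)
$X = - \frac{185}{8}$ ($X = \frac{31}{8} + 9 \left(-3\right) = \frac{31}{8} - 27 = - \frac{185}{8} \approx -23.125$)
$8781 + \left(w - 187\right) X = 8781 + \left(\frac{3}{145} - 187\right) \left(- \frac{185}{8}\right) = 8781 - - \frac{125393}{29} = 8781 + \frac{125393}{29} = \frac{380042}{29}$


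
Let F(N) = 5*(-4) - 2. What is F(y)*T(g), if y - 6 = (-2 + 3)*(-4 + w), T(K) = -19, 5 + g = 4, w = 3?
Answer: 418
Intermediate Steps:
g = -1 (g = -5 + 4 = -1)
y = 5 (y = 6 + (-2 + 3)*(-4 + 3) = 6 + 1*(-1) = 6 - 1 = 5)
F(N) = -22 (F(N) = -20 - 2 = -22)
F(y)*T(g) = -22*(-19) = 418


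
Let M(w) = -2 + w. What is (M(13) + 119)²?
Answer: 16900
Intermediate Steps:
(M(13) + 119)² = ((-2 + 13) + 119)² = (11 + 119)² = 130² = 16900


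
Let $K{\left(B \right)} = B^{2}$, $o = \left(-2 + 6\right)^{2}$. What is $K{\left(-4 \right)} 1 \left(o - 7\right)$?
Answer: $144$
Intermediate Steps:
$o = 16$ ($o = 4^{2} = 16$)
$K{\left(-4 \right)} 1 \left(o - 7\right) = \left(-4\right)^{2} \cdot 1 \left(16 - 7\right) = 16 \cdot 1 \cdot 9 = 16 \cdot 9 = 144$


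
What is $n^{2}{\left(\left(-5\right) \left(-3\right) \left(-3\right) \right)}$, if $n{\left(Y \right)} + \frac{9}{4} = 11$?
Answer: $\frac{1225}{16} \approx 76.563$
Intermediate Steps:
$n{\left(Y \right)} = \frac{35}{4}$ ($n{\left(Y \right)} = - \frac{9}{4} + 11 = \frac{35}{4}$)
$n^{2}{\left(\left(-5\right) \left(-3\right) \left(-3\right) \right)} = \left(\frac{35}{4}\right)^{2} = \frac{1225}{16}$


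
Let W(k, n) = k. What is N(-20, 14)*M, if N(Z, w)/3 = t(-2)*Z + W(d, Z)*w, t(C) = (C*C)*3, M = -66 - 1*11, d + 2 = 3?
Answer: 52206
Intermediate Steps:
d = 1 (d = -2 + 3 = 1)
M = -77 (M = -66 - 11 = -77)
t(C) = 3*C² (t(C) = C²*3 = 3*C²)
N(Z, w) = 3*w + 36*Z (N(Z, w) = 3*((3*(-2)²)*Z + 1*w) = 3*((3*4)*Z + w) = 3*(12*Z + w) = 3*(w + 12*Z) = 3*w + 36*Z)
N(-20, 14)*M = (3*14 + 36*(-20))*(-77) = (42 - 720)*(-77) = -678*(-77) = 52206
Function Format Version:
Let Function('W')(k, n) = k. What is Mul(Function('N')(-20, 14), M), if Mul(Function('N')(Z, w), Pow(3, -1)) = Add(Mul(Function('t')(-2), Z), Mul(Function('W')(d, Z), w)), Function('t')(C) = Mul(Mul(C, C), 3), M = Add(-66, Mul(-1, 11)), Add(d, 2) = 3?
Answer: 52206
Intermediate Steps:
d = 1 (d = Add(-2, 3) = 1)
M = -77 (M = Add(-66, -11) = -77)
Function('t')(C) = Mul(3, Pow(C, 2)) (Function('t')(C) = Mul(Pow(C, 2), 3) = Mul(3, Pow(C, 2)))
Function('N')(Z, w) = Add(Mul(3, w), Mul(36, Z)) (Function('N')(Z, w) = Mul(3, Add(Mul(Mul(3, Pow(-2, 2)), Z), Mul(1, w))) = Mul(3, Add(Mul(Mul(3, 4), Z), w)) = Mul(3, Add(Mul(12, Z), w)) = Mul(3, Add(w, Mul(12, Z))) = Add(Mul(3, w), Mul(36, Z)))
Mul(Function('N')(-20, 14), M) = Mul(Add(Mul(3, 14), Mul(36, -20)), -77) = Mul(Add(42, -720), -77) = Mul(-678, -77) = 52206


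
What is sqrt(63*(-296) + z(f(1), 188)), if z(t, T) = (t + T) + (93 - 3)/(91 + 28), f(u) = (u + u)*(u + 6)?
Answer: 2*I*sqrt(65300774)/119 ≈ 135.81*I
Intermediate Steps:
f(u) = 2*u*(6 + u) (f(u) = (2*u)*(6 + u) = 2*u*(6 + u))
z(t, T) = 90/119 + T + t (z(t, T) = (T + t) + 90/119 = 90/119 + T + t)
sqrt(63*(-296) + z(f(1), 188)) = sqrt(63*(-296) + (90/119 + 188 + 2*1*(6 + 1))) = sqrt(-18648 + (90/119 + 188 + 2*1*7)) = sqrt(-18648 + (90/119 + 188 + 14)) = sqrt(-18648 + 24128/119) = sqrt(-2194984/119) = 2*I*sqrt(65300774)/119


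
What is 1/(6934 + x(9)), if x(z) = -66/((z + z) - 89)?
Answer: 71/492380 ≈ 0.00014420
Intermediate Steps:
x(z) = -66/(-89 + 2*z) (x(z) = -66/(2*z - 89) = -66/(-89 + 2*z))
1/(6934 + x(9)) = 1/(6934 - 66/(-89 + 2*9)) = 1/(6934 - 66/(-89 + 18)) = 1/(6934 - 66/(-71)) = 1/(6934 - 66*(-1/71)) = 1/(6934 + 66/71) = 1/(492380/71) = 71/492380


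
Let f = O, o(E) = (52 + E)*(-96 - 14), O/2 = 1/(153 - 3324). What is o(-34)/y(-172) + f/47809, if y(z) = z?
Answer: 75043157719/6518900577 ≈ 11.512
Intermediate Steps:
O = -2/3171 (O = 2/(153 - 3324) = 2/(-3171) = 2*(-1/3171) = -2/3171 ≈ -0.00063072)
o(E) = -5720 - 110*E (o(E) = (52 + E)*(-110) = -5720 - 110*E)
f = -2/3171 ≈ -0.00063072
o(-34)/y(-172) + f/47809 = (-5720 - 110*(-34))/(-172) - 2/3171/47809 = (-5720 + 3740)*(-1/172) - 2/3171*1/47809 = -1980*(-1/172) - 2/151602339 = 495/43 - 2/151602339 = 75043157719/6518900577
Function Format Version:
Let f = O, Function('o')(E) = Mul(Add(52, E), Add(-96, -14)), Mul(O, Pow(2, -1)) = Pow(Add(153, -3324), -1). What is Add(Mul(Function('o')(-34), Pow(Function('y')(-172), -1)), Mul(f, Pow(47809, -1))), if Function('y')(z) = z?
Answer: Rational(75043157719, 6518900577) ≈ 11.512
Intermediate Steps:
O = Rational(-2, 3171) (O = Mul(2, Pow(Add(153, -3324), -1)) = Mul(2, Pow(-3171, -1)) = Mul(2, Rational(-1, 3171)) = Rational(-2, 3171) ≈ -0.00063072)
Function('o')(E) = Add(-5720, Mul(-110, E)) (Function('o')(E) = Mul(Add(52, E), -110) = Add(-5720, Mul(-110, E)))
f = Rational(-2, 3171) ≈ -0.00063072
Add(Mul(Function('o')(-34), Pow(Function('y')(-172), -1)), Mul(f, Pow(47809, -1))) = Add(Mul(Add(-5720, Mul(-110, -34)), Pow(-172, -1)), Mul(Rational(-2, 3171), Pow(47809, -1))) = Add(Mul(Add(-5720, 3740), Rational(-1, 172)), Mul(Rational(-2, 3171), Rational(1, 47809))) = Add(Mul(-1980, Rational(-1, 172)), Rational(-2, 151602339)) = Add(Rational(495, 43), Rational(-2, 151602339)) = Rational(75043157719, 6518900577)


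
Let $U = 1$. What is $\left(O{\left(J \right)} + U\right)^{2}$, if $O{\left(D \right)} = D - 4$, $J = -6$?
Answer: $81$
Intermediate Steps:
$O{\left(D \right)} = -4 + D$
$\left(O{\left(J \right)} + U\right)^{2} = \left(\left(-4 - 6\right) + 1\right)^{2} = \left(-10 + 1\right)^{2} = \left(-9\right)^{2} = 81$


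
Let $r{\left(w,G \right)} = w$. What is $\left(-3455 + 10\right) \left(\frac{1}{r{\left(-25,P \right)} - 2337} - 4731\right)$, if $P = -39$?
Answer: $\frac{38496576235}{2362} \approx 1.6298 \cdot 10^{7}$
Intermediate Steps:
$\left(-3455 + 10\right) \left(\frac{1}{r{\left(-25,P \right)} - 2337} - 4731\right) = \left(-3455 + 10\right) \left(\frac{1}{-25 - 2337} - 4731\right) = - 3445 \left(\frac{1}{-2362} - 4731\right) = - 3445 \left(- \frac{1}{2362} - 4731\right) = \left(-3445\right) \left(- \frac{11174623}{2362}\right) = \frac{38496576235}{2362}$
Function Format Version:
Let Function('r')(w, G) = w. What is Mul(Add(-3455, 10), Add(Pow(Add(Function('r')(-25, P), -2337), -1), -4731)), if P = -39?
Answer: Rational(38496576235, 2362) ≈ 1.6298e+7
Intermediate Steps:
Mul(Add(-3455, 10), Add(Pow(Add(Function('r')(-25, P), -2337), -1), -4731)) = Mul(Add(-3455, 10), Add(Pow(Add(-25, -2337), -1), -4731)) = Mul(-3445, Add(Pow(-2362, -1), -4731)) = Mul(-3445, Add(Rational(-1, 2362), -4731)) = Mul(-3445, Rational(-11174623, 2362)) = Rational(38496576235, 2362)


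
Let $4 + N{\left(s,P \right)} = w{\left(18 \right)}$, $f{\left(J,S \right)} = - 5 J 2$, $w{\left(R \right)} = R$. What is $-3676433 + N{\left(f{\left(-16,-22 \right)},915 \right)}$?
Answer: $-3676419$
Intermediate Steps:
$f{\left(J,S \right)} = - 10 J$
$N{\left(s,P \right)} = 14$ ($N{\left(s,P \right)} = -4 + 18 = 14$)
$-3676433 + N{\left(f{\left(-16,-22 \right)},915 \right)} = -3676433 + 14 = -3676419$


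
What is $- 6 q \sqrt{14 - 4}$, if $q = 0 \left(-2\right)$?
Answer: $0$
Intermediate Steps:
$q = 0$
$- 6 q \sqrt{14 - 4} = \left(-6\right) 0 \sqrt{14 - 4} = 0 \sqrt{10} = 0$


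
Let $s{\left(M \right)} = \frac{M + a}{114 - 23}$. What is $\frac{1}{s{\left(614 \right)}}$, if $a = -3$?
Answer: $\frac{7}{47} \approx 0.14894$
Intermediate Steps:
$s{\left(M \right)} = - \frac{3}{91} + \frac{M}{91}$ ($s{\left(M \right)} = \frac{M - 3}{114 - 23} = \frac{-3 + M}{91} = \left(-3 + M\right) \frac{1}{91} = - \frac{3}{91} + \frac{M}{91}$)
$\frac{1}{s{\left(614 \right)}} = \frac{1}{- \frac{3}{91} + \frac{1}{91} \cdot 614} = \frac{1}{- \frac{3}{91} + \frac{614}{91}} = \frac{1}{\frac{47}{7}} = \frac{7}{47}$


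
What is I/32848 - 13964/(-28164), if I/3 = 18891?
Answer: 513706961/231282768 ≈ 2.2211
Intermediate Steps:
I = 56673 (I = 3*18891 = 56673)
I/32848 - 13964/(-28164) = 56673/32848 - 13964/(-28164) = 56673*(1/32848) - 13964*(-1/28164) = 56673/32848 + 3491/7041 = 513706961/231282768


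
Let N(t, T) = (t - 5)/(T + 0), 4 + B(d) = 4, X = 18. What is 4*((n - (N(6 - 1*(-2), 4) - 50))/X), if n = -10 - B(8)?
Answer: 157/18 ≈ 8.7222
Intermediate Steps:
B(d) = 0 (B(d) = -4 + 4 = 0)
N(t, T) = (-5 + t)/T
n = -10 (n = -10 - 1*0 = -10 + 0 = -10)
4*((n - (N(6 - 1*(-2), 4) - 50))/X) = 4*((-10 - ((-5 + (6 - 1*(-2)))/4 - 50))/18) = 4*((-10 - ((-5 + (6 + 2))/4 - 50))*(1/18)) = 4*((-10 - ((-5 + 8)/4 - 50))*(1/18)) = 4*((-10 - ((¼)*3 - 50))*(1/18)) = 4*((-10 - (¾ - 50))*(1/18)) = 4*((-10 - 1*(-197/4))*(1/18)) = 4*((-10 + 197/4)*(1/18)) = 4*((157/4)*(1/18)) = 4*(157/72) = 157/18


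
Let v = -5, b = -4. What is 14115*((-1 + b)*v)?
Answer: 352875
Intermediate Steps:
14115*((-1 + b)*v) = 14115*((-1 - 4)*(-5)) = 14115*(-5*(-5)) = 14115*25 = 352875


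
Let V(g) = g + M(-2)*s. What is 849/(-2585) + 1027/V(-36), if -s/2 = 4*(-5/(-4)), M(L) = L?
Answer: -2668379/41360 ≈ -64.516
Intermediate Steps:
s = -10 (s = -8*(-5/(-4)) = -8*(-5*(-¼)) = -8*5/4 = -2*5 = -10)
V(g) = 20 + g (V(g) = g - 2*(-10) = g + 20 = 20 + g)
849/(-2585) + 1027/V(-36) = 849/(-2585) + 1027/(20 - 36) = 849*(-1/2585) + 1027/(-16) = -849/2585 + 1027*(-1/16) = -849/2585 - 1027/16 = -2668379/41360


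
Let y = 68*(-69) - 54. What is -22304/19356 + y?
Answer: -22971470/4839 ≈ -4747.1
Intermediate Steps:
y = -4746 (y = -4692 - 54 = -4746)
-22304/19356 + y = -22304/19356 - 4746 = -22304*1/19356 - 4746 = -5576/4839 - 4746 = -22971470/4839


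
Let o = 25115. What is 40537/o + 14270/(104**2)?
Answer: 398419621/135821920 ≈ 2.9334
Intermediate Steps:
40537/o + 14270/(104**2) = 40537/25115 + 14270/(104**2) = 40537*(1/25115) + 14270/10816 = 40537/25115 + 14270*(1/10816) = 40537/25115 + 7135/5408 = 398419621/135821920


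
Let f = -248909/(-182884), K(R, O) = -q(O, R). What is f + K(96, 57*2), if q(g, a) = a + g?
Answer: -38156731/182884 ≈ -208.64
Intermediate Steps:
K(R, O) = -O - R (K(R, O) = -(R + O) = -(O + R) = -O - R)
f = 248909/182884 (f = -248909*(-1/182884) = 248909/182884 ≈ 1.3610)
f + K(96, 57*2) = 248909/182884 + (-57*2 - 1*96) = 248909/182884 + (-1*114 - 96) = 248909/182884 + (-114 - 96) = 248909/182884 - 210 = -38156731/182884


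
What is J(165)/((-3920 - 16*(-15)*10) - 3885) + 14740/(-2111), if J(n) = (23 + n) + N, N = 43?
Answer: -80157341/11409955 ≈ -7.0252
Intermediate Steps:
J(n) = 66 + n (J(n) = (23 + n) + 43 = 66 + n)
J(165)/((-3920 - 16*(-15)*10) - 3885) + 14740/(-2111) = (66 + 165)/((-3920 - 16*(-15)*10) - 3885) + 14740/(-2111) = 231/((-3920 + 240*10) - 3885) + 14740*(-1/2111) = 231/((-3920 + 2400) - 3885) - 14740/2111 = 231/(-1520 - 3885) - 14740/2111 = 231/(-5405) - 14740/2111 = 231*(-1/5405) - 14740/2111 = -231/5405 - 14740/2111 = -80157341/11409955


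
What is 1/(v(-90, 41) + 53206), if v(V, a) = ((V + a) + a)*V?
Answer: 1/53926 ≈ 1.8544e-5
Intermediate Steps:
v(V, a) = V*(V + 2*a) (v(V, a) = (V + 2*a)*V = V*(V + 2*a))
1/(v(-90, 41) + 53206) = 1/(-90*(-90 + 2*41) + 53206) = 1/(-90*(-90 + 82) + 53206) = 1/(-90*(-8) + 53206) = 1/(720 + 53206) = 1/53926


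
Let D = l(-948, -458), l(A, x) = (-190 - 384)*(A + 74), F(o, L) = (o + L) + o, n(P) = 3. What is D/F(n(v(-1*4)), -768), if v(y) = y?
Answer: -250838/381 ≈ -658.37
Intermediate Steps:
F(o, L) = L + 2*o (F(o, L) = (L + o) + o = L + 2*o)
l(A, x) = -42476 - 574*A (l(A, x) = -574*(74 + A) = -42476 - 574*A)
D = 501676 (D = -42476 - 574*(-948) = -42476 + 544152 = 501676)
D/F(n(v(-1*4)), -768) = 501676/(-768 + 2*3) = 501676/(-768 + 6) = 501676/(-762) = 501676*(-1/762) = -250838/381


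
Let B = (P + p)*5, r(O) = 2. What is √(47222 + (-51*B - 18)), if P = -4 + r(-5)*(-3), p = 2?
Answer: 2*√12311 ≈ 221.91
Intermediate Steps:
P = -10 (P = -4 + 2*(-3) = -4 - 6 = -10)
B = -40 (B = (-10 + 2)*5 = -8*5 = -40)
√(47222 + (-51*B - 18)) = √(47222 + (-51*(-40) - 18)) = √(47222 + (2040 - 18)) = √(47222 + 2022) = √49244 = 2*√12311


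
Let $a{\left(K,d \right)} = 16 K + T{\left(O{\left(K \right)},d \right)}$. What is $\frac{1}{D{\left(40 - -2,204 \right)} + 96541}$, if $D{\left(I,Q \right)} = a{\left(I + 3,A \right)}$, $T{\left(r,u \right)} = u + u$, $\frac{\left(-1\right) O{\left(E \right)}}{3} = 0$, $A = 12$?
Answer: $\frac{1}{97285} \approx 1.0279 \cdot 10^{-5}$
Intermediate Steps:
$O{\left(E \right)} = 0$ ($O{\left(E \right)} = \left(-3\right) 0 = 0$)
$T{\left(r,u \right)} = 2 u$
$a{\left(K,d \right)} = 2 d + 16 K$ ($a{\left(K,d \right)} = 16 K + 2 d = 2 d + 16 K$)
$D{\left(I,Q \right)} = 72 + 16 I$ ($D{\left(I,Q \right)} = 2 \cdot 12 + 16 \left(I + 3\right) = 24 + 16 \left(3 + I\right) = 24 + \left(48 + 16 I\right) = 72 + 16 I$)
$\frac{1}{D{\left(40 - -2,204 \right)} + 96541} = \frac{1}{\left(72 + 16 \left(40 - -2\right)\right) + 96541} = \frac{1}{\left(72 + 16 \left(40 + 2\right)\right) + 96541} = \frac{1}{\left(72 + 16 \cdot 42\right) + 96541} = \frac{1}{\left(72 + 672\right) + 96541} = \frac{1}{744 + 96541} = \frac{1}{97285}$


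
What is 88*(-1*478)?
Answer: -42064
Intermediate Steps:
88*(-1*478) = 88*(-478) = -42064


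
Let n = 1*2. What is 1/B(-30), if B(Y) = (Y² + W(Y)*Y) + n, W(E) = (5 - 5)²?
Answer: 1/902 ≈ 0.0011086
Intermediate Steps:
W(E) = 0 (W(E) = 0² = 0)
n = 2
B(Y) = 2 + Y² (B(Y) = (Y² + 0*Y) + 2 = (Y² + 0) + 2 = Y² + 2 = 2 + Y²)
1/B(-30) = 1/(2 + (-30)²) = 1/(2 + 900) = 1/902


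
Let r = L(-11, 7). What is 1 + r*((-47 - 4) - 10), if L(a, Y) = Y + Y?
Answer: -853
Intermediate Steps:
L(a, Y) = 2*Y
r = 14 (r = 2*7 = 14)
1 + r*((-47 - 4) - 10) = 1 + 14*((-47 - 4) - 10) = 1 + 14*(-51 - 10) = 1 + 14*(-61) = 1 - 854 = -853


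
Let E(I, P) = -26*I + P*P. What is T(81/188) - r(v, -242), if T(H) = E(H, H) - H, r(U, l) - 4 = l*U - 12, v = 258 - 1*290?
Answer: -273825779/35344 ≈ -7747.4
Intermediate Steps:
v = -32 (v = 258 - 290 = -32)
E(I, P) = P² - 26*I (E(I, P) = -26*I + P² = P² - 26*I)
r(U, l) = -8 + U*l (r(U, l) = 4 + (l*U - 12) = 4 + (U*l - 12) = 4 + (-12 + U*l) = -8 + U*l)
T(H) = H² - 27*H (T(H) = (H² - 26*H) - H = H² - 27*H)
T(81/188) - r(v, -242) = (81/188)*(-27 + 81/188) - (-8 - 32*(-242)) = (81*(1/188))*(-27 + 81*(1/188)) - (-8 + 7744) = 81*(-27 + 81/188)/188 - 1*7736 = (81/188)*(-4995/188) - 7736 = -404595/35344 - 7736 = -273825779/35344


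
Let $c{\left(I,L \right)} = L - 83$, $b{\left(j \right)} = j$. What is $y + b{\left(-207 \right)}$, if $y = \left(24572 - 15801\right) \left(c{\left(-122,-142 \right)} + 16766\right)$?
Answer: $145080904$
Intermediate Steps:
$c{\left(I,L \right)} = -83 + L$
$y = 145081111$ ($y = \left(24572 - 15801\right) \left(\left(-83 - 142\right) + 16766\right) = 8771 \left(-225 + 16766\right) = 8771 \cdot 16541 = 145081111$)
$y + b{\left(-207 \right)} = 145081111 - 207 = 145080904$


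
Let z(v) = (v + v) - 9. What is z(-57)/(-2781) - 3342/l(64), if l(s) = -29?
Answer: 3099223/26883 ≈ 115.29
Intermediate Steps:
z(v) = -9 + 2*v (z(v) = 2*v - 9 = -9 + 2*v)
z(-57)/(-2781) - 3342/l(64) = (-9 + 2*(-57))/(-2781) - 3342/(-29) = (-9 - 114)*(-1/2781) - 3342*(-1/29) = -123*(-1/2781) + 3342/29 = 41/927 + 3342/29 = 3099223/26883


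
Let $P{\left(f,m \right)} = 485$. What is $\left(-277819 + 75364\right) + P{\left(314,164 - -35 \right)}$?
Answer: $-201970$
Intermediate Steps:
$\left(-277819 + 75364\right) + P{\left(314,164 - -35 \right)} = \left(-277819 + 75364\right) + 485 = -202455 + 485 = -201970$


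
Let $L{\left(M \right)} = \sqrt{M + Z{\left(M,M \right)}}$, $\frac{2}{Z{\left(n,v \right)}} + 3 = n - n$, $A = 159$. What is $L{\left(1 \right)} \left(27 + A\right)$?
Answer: $62 \sqrt{3} \approx 107.39$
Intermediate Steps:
$Z{\left(n,v \right)} = - \frac{2}{3}$ ($Z{\left(n,v \right)} = \frac{2}{-3 + \left(n - n\right)} = \frac{2}{-3 + 0} = \frac{2}{-3} = 2 \left(- \frac{1}{3}\right) = - \frac{2}{3}$)
$L{\left(M \right)} = \sqrt{- \frac{2}{3} + M}$ ($L{\left(M \right)} = \sqrt{M - \frac{2}{3}} = \sqrt{- \frac{2}{3} + M}$)
$L{\left(1 \right)} \left(27 + A\right) = \frac{\sqrt{-6 + 9 \cdot 1}}{3} \left(27 + 159\right) = \frac{\sqrt{-6 + 9}}{3} \cdot 186 = \frac{\sqrt{3}}{3} \cdot 186 = 62 \sqrt{3}$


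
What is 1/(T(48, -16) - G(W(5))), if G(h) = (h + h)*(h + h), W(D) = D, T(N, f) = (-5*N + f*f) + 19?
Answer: -1/65 ≈ -0.015385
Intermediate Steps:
T(N, f) = 19 + f² - 5*N (T(N, f) = (-5*N + f²) + 19 = (f² - 5*N) + 19 = 19 + f² - 5*N)
G(h) = 4*h² (G(h) = (2*h)*(2*h) = 4*h²)
1/(T(48, -16) - G(W(5))) = 1/((19 + (-16)² - 5*48) - 4*5²) = 1/((19 + 256 - 240) - 4*25) = 1/(35 - 1*100) = 1/(35 - 100) = 1/(-65) = -1/65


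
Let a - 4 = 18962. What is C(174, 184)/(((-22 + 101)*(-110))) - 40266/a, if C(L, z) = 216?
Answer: -29500683/13734545 ≈ -2.1479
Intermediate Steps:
a = 18966 (a = 4 + 18962 = 18966)
C(174, 184)/(((-22 + 101)*(-110))) - 40266/a = 216/(((-22 + 101)*(-110))) - 40266/18966 = 216/((79*(-110))) - 40266*1/18966 = 216/(-8690) - 6711/3161 = 216*(-1/8690) - 6711/3161 = -108/4345 - 6711/3161 = -29500683/13734545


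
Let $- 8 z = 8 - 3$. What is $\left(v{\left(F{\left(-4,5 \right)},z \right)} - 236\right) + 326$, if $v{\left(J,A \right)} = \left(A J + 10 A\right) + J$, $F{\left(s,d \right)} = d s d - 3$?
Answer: $\frac{361}{8} \approx 45.125$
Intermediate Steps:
$F{\left(s,d \right)} = -3 + s d^{2}$ ($F{\left(s,d \right)} = s d^{2} - 3 = -3 + s d^{2}$)
$z = - \frac{5}{8}$ ($z = - \frac{8 - 3}{8} = \left(- \frac{1}{8}\right) 5 = - \frac{5}{8} \approx -0.625$)
$v{\left(J,A \right)} = J + 10 A + A J$ ($v{\left(J,A \right)} = \left(10 A + A J\right) + J = J + 10 A + A J$)
$\left(v{\left(F{\left(-4,5 \right)},z \right)} - 236\right) + 326 = \left(\left(\left(-3 - 4 \cdot 5^{2}\right) + 10 \left(- \frac{5}{8}\right) - \frac{5 \left(-3 - 4 \cdot 5^{2}\right)}{8}\right) - 236\right) + 326 = \left(\left(\left(-3 - 100\right) - \frac{25}{4} - \frac{5 \left(-3 - 100\right)}{8}\right) - 236\right) + 326 = \left(\left(-103 - \frac{25}{4} - - \frac{515}{8}\right) - 236\right) + 326 = \left(\left(-103 - \frac{25}{4} + \frac{515}{8}\right) - 236\right) + 326 = \left(- \frac{359}{8} - 236\right) + 326 = - \frac{2247}{8} + 326 = \frac{361}{8}$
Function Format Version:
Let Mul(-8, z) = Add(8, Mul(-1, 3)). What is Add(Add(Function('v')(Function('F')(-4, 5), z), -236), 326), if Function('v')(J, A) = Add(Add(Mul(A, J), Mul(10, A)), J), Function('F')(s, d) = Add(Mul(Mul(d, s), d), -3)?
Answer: Rational(361, 8) ≈ 45.125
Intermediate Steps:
Function('F')(s, d) = Add(-3, Mul(s, Pow(d, 2))) (Function('F')(s, d) = Add(Mul(s, Pow(d, 2)), -3) = Add(-3, Mul(s, Pow(d, 2))))
z = Rational(-5, 8) (z = Mul(Rational(-1, 8), Add(8, Mul(-1, 3))) = Mul(Rational(-1, 8), Add(8, -3)) = Mul(Rational(-1, 8), 5) = Rational(-5, 8) ≈ -0.62500)
Function('v')(J, A) = Add(J, Mul(10, A), Mul(A, J)) (Function('v')(J, A) = Add(Add(Mul(10, A), Mul(A, J)), J) = Add(J, Mul(10, A), Mul(A, J)))
Add(Add(Function('v')(Function('F')(-4, 5), z), -236), 326) = Add(Add(Add(Add(-3, Mul(-4, Pow(5, 2))), Mul(10, Rational(-5, 8)), Mul(Rational(-5, 8), Add(-3, Mul(-4, Pow(5, 2))))), -236), 326) = Add(Add(Add(Add(-3, Mul(-4, 25)), Rational(-25, 4), Mul(Rational(-5, 8), Add(-3, Mul(-4, 25)))), -236), 326) = Add(Add(Add(Add(-3, -100), Rational(-25, 4), Mul(Rational(-5, 8), Add(-3, -100))), -236), 326) = Add(Add(Add(-103, Rational(-25, 4), Mul(Rational(-5, 8), -103)), -236), 326) = Add(Add(Add(-103, Rational(-25, 4), Rational(515, 8)), -236), 326) = Add(Add(Rational(-359, 8), -236), 326) = Add(Rational(-2247, 8), 326) = Rational(361, 8)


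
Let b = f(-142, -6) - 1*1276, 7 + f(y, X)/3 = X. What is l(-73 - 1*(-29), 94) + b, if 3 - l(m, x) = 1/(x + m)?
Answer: -65601/50 ≈ -1312.0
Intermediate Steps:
f(y, X) = -21 + 3*X
l(m, x) = 3 - 1/(m + x) (l(m, x) = 3 - 1/(x + m) = 3 - 1/(m + x))
b = -1315 (b = (-21 + 3*(-6)) - 1*1276 = (-21 - 18) - 1276 = -39 - 1276 = -1315)
l(-73 - 1*(-29), 94) + b = (-1 + 3*(-73 - 1*(-29)) + 3*94)/((-73 - 1*(-29)) + 94) - 1315 = (-1 + 3*(-73 + 29) + 282)/((-73 + 29) + 94) - 1315 = (-1 + 3*(-44) + 282)/(-44 + 94) - 1315 = (-1 - 132 + 282)/50 - 1315 = (1/50)*149 - 1315 = 149/50 - 1315 = -65601/50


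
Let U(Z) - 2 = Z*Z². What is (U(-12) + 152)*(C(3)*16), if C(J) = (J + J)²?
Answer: -906624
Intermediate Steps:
C(J) = 4*J² (C(J) = (2*J)² = 4*J²)
U(Z) = 2 + Z³ (U(Z) = 2 + Z*Z² = 2 + Z³)
(U(-12) + 152)*(C(3)*16) = ((2 + (-12)³) + 152)*((4*3²)*16) = ((2 - 1728) + 152)*((4*9)*16) = (-1726 + 152)*(36*16) = -1574*576 = -906624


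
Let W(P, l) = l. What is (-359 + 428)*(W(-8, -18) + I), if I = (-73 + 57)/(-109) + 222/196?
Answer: -12324021/10682 ≈ -1153.7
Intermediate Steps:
I = 13667/10682 (I = -16*(-1/109) + 222*(1/196) = 16/109 + 111/98 = 13667/10682 ≈ 1.2794)
(-359 + 428)*(W(-8, -18) + I) = (-359 + 428)*(-18 + 13667/10682) = 69*(-178609/10682) = -12324021/10682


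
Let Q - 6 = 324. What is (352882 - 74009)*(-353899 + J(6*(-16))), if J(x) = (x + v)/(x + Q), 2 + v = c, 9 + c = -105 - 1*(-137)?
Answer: -7698051286331/78 ≈ -9.8693e+10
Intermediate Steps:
Q = 330 (Q = 6 + 324 = 330)
c = 23 (c = -9 + (-105 - 1*(-137)) = -9 + (-105 + 137) = -9 + 32 = 23)
v = 21 (v = -2 + 23 = 21)
J(x) = (21 + x)/(330 + x) (J(x) = (x + 21)/(x + 330) = (21 + x)/(330 + x))
(352882 - 74009)*(-353899 + J(6*(-16))) = (352882 - 74009)*(-353899 + (21 + 6*(-16))/(330 + 6*(-16))) = 278873*(-353899 + (21 - 96)/(330 - 96)) = 278873*(-353899 - 75/234) = 278873*(-353899 + (1/234)*(-75)) = 278873*(-353899 - 25/78) = 278873*(-27604147/78) = -7698051286331/78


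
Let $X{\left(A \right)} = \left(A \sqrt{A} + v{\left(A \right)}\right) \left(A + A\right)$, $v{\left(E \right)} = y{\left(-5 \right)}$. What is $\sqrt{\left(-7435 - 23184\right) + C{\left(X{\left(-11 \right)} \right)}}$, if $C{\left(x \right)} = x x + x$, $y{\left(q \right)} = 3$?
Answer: $\sqrt{-670533 - 31702 i \sqrt{11}} \approx 64.006 - 821.36 i$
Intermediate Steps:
$v{\left(E \right)} = 3$
$X{\left(A \right)} = 2 A \left(3 + A^{\frac{3}{2}}\right)$ ($X{\left(A \right)} = \left(A \sqrt{A} + 3\right) \left(A + A\right) = \left(A^{\frac{3}{2}} + 3\right) 2 A = \left(3 + A^{\frac{3}{2}}\right) 2 A = 2 A \left(3 + A^{\frac{3}{2}}\right)$)
$C{\left(x \right)} = x + x^{2}$ ($C{\left(x \right)} = x^{2} + x = x + x^{2}$)
$\sqrt{\left(-7435 - 23184\right) + C{\left(X{\left(-11 \right)} \right)}} = \sqrt{\left(-7435 - 23184\right) + \left(2 \left(-11\right)^{\frac{5}{2}} + 6 \left(-11\right)\right) \left(1 + \left(2 \left(-11\right)^{\frac{5}{2}} + 6 \left(-11\right)\right)\right)} = \sqrt{-30619 + \left(2 \cdot 121 i \sqrt{11} - 66\right) \left(1 - \left(66 - 2 \cdot 121 i \sqrt{11}\right)\right)} = \sqrt{-30619 + \left(242 i \sqrt{11} - 66\right) \left(1 - \left(66 - 242 i \sqrt{11}\right)\right)} = \sqrt{-30619 + \left(-66 + 242 i \sqrt{11}\right) \left(1 - \left(66 - 242 i \sqrt{11}\right)\right)} = \sqrt{-30619 + \left(-66 + 242 i \sqrt{11}\right) \left(-65 + 242 i \sqrt{11}\right)}$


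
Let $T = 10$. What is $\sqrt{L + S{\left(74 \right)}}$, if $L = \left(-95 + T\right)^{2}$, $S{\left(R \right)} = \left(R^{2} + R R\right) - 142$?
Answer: $\sqrt{18035} \approx 134.29$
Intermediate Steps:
$S{\left(R \right)} = -142 + 2 R^{2}$ ($S{\left(R \right)} = \left(R^{2} + R^{2}\right) - 142 = 2 R^{2} - 142 = -142 + 2 R^{2}$)
$L = 7225$ ($L = \left(-95 + 10\right)^{2} = \left(-85\right)^{2} = 7225$)
$\sqrt{L + S{\left(74 \right)}} = \sqrt{7225 - \left(142 - 2 \cdot 74^{2}\right)} = \sqrt{7225 + \left(-142 + 2 \cdot 5476\right)} = \sqrt{7225 + \left(-142 + 10952\right)} = \sqrt{7225 + 10810} = \sqrt{18035}$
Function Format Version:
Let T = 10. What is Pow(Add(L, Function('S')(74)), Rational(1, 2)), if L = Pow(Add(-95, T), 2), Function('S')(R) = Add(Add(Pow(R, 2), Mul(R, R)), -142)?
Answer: Pow(18035, Rational(1, 2)) ≈ 134.29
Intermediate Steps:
Function('S')(R) = Add(-142, Mul(2, Pow(R, 2))) (Function('S')(R) = Add(Add(Pow(R, 2), Pow(R, 2)), -142) = Add(Mul(2, Pow(R, 2)), -142) = Add(-142, Mul(2, Pow(R, 2))))
L = 7225 (L = Pow(Add(-95, 10), 2) = Pow(-85, 2) = 7225)
Pow(Add(L, Function('S')(74)), Rational(1, 2)) = Pow(Add(7225, Add(-142, Mul(2, Pow(74, 2)))), Rational(1, 2)) = Pow(Add(7225, Add(-142, Mul(2, 5476))), Rational(1, 2)) = Pow(Add(7225, Add(-142, 10952)), Rational(1, 2)) = Pow(Add(7225, 10810), Rational(1, 2)) = Pow(18035, Rational(1, 2))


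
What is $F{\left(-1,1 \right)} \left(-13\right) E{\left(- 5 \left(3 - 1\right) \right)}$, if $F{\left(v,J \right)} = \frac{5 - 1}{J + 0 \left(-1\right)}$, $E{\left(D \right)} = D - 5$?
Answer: $780$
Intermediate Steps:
$E{\left(D \right)} = -5 + D$
$F{\left(v,J \right)} = \frac{4}{J}$ ($F{\left(v,J \right)} = \frac{4}{J + 0} = \frac{4}{J}$)
$F{\left(-1,1 \right)} \left(-13\right) E{\left(- 5 \left(3 - 1\right) \right)} = \frac{4}{1} \left(-13\right) \left(-5 - 5 \left(3 - 1\right)\right) = 4 \cdot 1 \left(-13\right) \left(-5 - 10\right) = 4 \left(-13\right) \left(-5 - 10\right) = \left(-52\right) \left(-15\right) = 780$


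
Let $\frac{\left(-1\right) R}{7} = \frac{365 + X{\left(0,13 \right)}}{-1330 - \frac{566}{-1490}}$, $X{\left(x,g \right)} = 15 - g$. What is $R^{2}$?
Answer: $\frac{3663032349025}{981222981489} \approx 3.7331$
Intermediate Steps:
$R = \frac{1913905}{990567}$ ($R = - 7 \frac{365 + \left(15 - 13\right)}{-1330 - \frac{566}{-1490}} = - 7 \frac{365 + \left(15 - 13\right)}{-1330 - - \frac{283}{745}} = - 7 \frac{365 + 2}{-1330 + \frac{283}{745}} = - 7 \frac{367}{- \frac{990567}{745}} = - 7 \cdot 367 \left(- \frac{745}{990567}\right) = \left(-7\right) \left(- \frac{273415}{990567}\right) = \frac{1913905}{990567} \approx 1.9321$)
$R^{2} = \left(\frac{1913905}{990567}\right)^{2} = \frac{3663032349025}{981222981489}$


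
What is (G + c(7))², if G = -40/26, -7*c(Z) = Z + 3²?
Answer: 121104/8281 ≈ 14.624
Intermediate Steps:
c(Z) = -9/7 - Z/7 (c(Z) = -(Z + 3²)/7 = -(Z + 9)/7 = -(9 + Z)/7 = -9/7 - Z/7)
G = -20/13 (G = -40*1/26 = -20/13 ≈ -1.5385)
(G + c(7))² = (-20/13 + (-9/7 - ⅐*7))² = (-20/13 + (-9/7 - 1))² = (-20/13 - 16/7)² = (-348/91)² = 121104/8281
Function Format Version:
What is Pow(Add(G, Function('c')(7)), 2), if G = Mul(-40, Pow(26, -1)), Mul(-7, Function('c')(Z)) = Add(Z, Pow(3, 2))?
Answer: Rational(121104, 8281) ≈ 14.624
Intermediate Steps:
Function('c')(Z) = Add(Rational(-9, 7), Mul(Rational(-1, 7), Z)) (Function('c')(Z) = Mul(Rational(-1, 7), Add(Z, Pow(3, 2))) = Mul(Rational(-1, 7), Add(Z, 9)) = Mul(Rational(-1, 7), Add(9, Z)) = Add(Rational(-9, 7), Mul(Rational(-1, 7), Z)))
G = Rational(-20, 13) (G = Mul(-40, Rational(1, 26)) = Rational(-20, 13) ≈ -1.5385)
Pow(Add(G, Function('c')(7)), 2) = Pow(Add(Rational(-20, 13), Add(Rational(-9, 7), Mul(Rational(-1, 7), 7))), 2) = Pow(Add(Rational(-20, 13), Add(Rational(-9, 7), -1)), 2) = Pow(Add(Rational(-20, 13), Rational(-16, 7)), 2) = Pow(Rational(-348, 91), 2) = Rational(121104, 8281)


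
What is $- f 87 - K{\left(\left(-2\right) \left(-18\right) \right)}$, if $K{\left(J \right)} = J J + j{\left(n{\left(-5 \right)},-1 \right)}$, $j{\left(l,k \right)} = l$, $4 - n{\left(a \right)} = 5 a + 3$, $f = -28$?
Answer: $1114$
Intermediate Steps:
$n{\left(a \right)} = 1 - 5 a$ ($n{\left(a \right)} = 4 - \left(5 a + 3\right) = 4 - \left(3 + 5 a\right) = 1 - 5 a$)
$K{\left(J \right)} = 26 + J^{2}$ ($K{\left(J \right)} = J J + \left(1 - -25\right) = J^{2} + \left(1 + 25\right) = J^{2} + 26 = 26 + J^{2}$)
$- f 87 - K{\left(\left(-2\right) \left(-18\right) \right)} = \left(-1\right) \left(-28\right) 87 - \left(26 + \left(\left(-2\right) \left(-18\right)\right)^{2}\right) = 28 \cdot 87 - \left(26 + 36^{2}\right) = 2436 - \left(26 + 1296\right) = 2436 - 1322 = 1114$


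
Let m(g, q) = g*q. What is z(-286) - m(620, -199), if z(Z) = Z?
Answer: 123094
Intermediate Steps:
z(-286) - m(620, -199) = -286 - 620*(-199) = -286 - 1*(-123380) = -286 + 123380 = 123094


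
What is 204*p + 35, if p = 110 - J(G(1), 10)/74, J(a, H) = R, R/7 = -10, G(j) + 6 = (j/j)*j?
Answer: 838715/37 ≈ 22668.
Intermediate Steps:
G(j) = -6 + j (G(j) = -6 + (j/j)*j = -6 + 1*j = -6 + j)
R = -70 (R = 7*(-10) = -70)
J(a, H) = -70
p = 4105/37 (p = 110 - (-70)/74 = 110 - 1*(-35/37) = 110 + 35/37 = 4105/37 ≈ 110.95)
204*p + 35 = 204*(4105/37) + 35 = 837420/37 + 35 = 838715/37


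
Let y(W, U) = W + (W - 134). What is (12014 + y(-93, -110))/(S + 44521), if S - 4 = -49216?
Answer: -11694/4691 ≈ -2.4929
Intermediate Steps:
y(W, U) = -134 + 2*W (y(W, U) = W + (-134 + W) = -134 + 2*W)
S = -49212 (S = 4 - 49216 = -49212)
(12014 + y(-93, -110))/(S + 44521) = (12014 + (-134 + 2*(-93)))/(-49212 + 44521) = (12014 + (-134 - 186))/(-4691) = (12014 - 320)*(-1/4691) = 11694*(-1/4691) = -11694/4691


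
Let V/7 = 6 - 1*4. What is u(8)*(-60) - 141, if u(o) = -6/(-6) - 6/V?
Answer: -1227/7 ≈ -175.29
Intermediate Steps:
V = 14 (V = 7*(6 - 1*4) = 7*(6 - 4) = 7*2 = 14)
u(o) = 4/7 (u(o) = -6/(-6) - 6/14 = -6*(-1/6) - 6*1/14 = 1 - 3/7 = 4/7)
u(8)*(-60) - 141 = (4/7)*(-60) - 141 = -240/7 - 141 = -1227/7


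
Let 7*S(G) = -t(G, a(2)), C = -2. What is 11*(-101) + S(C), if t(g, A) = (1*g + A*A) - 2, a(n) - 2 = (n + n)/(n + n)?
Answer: -7782/7 ≈ -1111.7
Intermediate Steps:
a(n) = 3 (a(n) = 2 + (n + n)/(n + n) = 2 + (2*n)/((2*n)) = 2 + (2*n)*(1/(2*n)) = 2 + 1 = 3)
t(g, A) = -2 + g + A**2 (t(g, A) = (g + A**2) - 2 = -2 + g + A**2)
S(G) = -1 - G/7 (S(G) = (-(-2 + G + 3**2))/7 = (-(-2 + G + 9))/7 = (-(7 + G))/7 = (-7 - G)/7 = -1 - G/7)
11*(-101) + S(C) = 11*(-101) + (-1 - 1/7*(-2)) = -1111 + (-1 + 2/7) = -1111 - 5/7 = -7782/7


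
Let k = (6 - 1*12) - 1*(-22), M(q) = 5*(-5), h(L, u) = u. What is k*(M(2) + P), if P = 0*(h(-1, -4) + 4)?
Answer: -400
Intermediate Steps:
P = 0 (P = 0*(-4 + 4) = 0*0 = 0)
M(q) = -25
k = 16 (k = (6 - 12) + 22 = -6 + 22 = 16)
k*(M(2) + P) = 16*(-25 + 0) = 16*(-25) = -400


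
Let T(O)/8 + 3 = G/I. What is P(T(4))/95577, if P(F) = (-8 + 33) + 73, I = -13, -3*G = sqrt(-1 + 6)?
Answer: 98/95577 ≈ 0.0010254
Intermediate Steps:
G = -sqrt(5)/3 (G = -sqrt(-1 + 6)/3 = -sqrt(5)/3 ≈ -0.74536)
T(O) = -24 + 8*sqrt(5)/39 (T(O) = -24 + 8*(-sqrt(5)/3/(-13)) = -24 + 8*(-sqrt(5)/3*(-1/13)) = -24 + 8*(sqrt(5)/39) = -24 + 8*sqrt(5)/39)
P(F) = 98 (P(F) = 25 + 73 = 98)
P(T(4))/95577 = 98/95577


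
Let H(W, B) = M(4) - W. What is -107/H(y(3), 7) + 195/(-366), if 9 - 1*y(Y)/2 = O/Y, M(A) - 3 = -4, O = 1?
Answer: 35587/6710 ≈ 5.3036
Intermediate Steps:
M(A) = -1 (M(A) = 3 - 4 = -1)
y(Y) = 18 - 2/Y
H(W, B) = -1 - W
-107/H(y(3), 7) + 195/(-366) = -107/(-1 - (18 - 2/3)) + 195/(-366) = -107/(-1 - (18 - 2*1/3)) + 195*(-1/366) = -107/(-1 - (18 - 2/3)) - 65/122 = -107/(-1 - 1*52/3) - 65/122 = -107/(-1 - 52/3) - 65/122 = -107/(-55/3) - 65/122 = -107*(-3/55) - 65/122 = 321/55 - 65/122 = 35587/6710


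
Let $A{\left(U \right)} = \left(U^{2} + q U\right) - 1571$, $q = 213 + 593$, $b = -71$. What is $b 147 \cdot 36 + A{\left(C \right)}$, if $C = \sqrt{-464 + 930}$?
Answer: $-376837 + 806 \sqrt{466} \approx -3.5944 \cdot 10^{5}$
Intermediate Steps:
$C = \sqrt{466} \approx 21.587$
$q = 806$
$A{\left(U \right)} = -1571 + U^{2} + 806 U$ ($A{\left(U \right)} = \left(U^{2} + 806 U\right) - 1571 = -1571 + U^{2} + 806 U$)
$b 147 \cdot 36 + A{\left(C \right)} = \left(-71\right) 147 \cdot 36 + \left(-1571 + \left(\sqrt{466}\right)^{2} + 806 \sqrt{466}\right) = \left(-10437\right) 36 + \left(-1571 + 466 + 806 \sqrt{466}\right) = -375732 - \left(1105 - 806 \sqrt{466}\right) = -376837 + 806 \sqrt{466}$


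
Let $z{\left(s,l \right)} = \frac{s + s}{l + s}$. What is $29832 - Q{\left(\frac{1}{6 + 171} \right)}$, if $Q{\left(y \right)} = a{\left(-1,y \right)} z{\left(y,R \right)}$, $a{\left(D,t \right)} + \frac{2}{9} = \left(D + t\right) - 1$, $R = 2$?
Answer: $\frac{5623483514}{188505} \approx 29832.0$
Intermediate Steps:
$z{\left(s,l \right)} = \frac{2 s}{l + s}$
$a{\left(D,t \right)} = - \frac{11}{9} + D + t$ ($a{\left(D,t \right)} = - \frac{2}{9} - \left(1 - D - t\right) = - \frac{2}{9} + \left(-1 + D + t\right) = - \frac{11}{9} + D + t$)
$Q{\left(y \right)} = \frac{2 y \left(- \frac{20}{9} + y\right)}{2 + y}$ ($Q{\left(y \right)} = \left(- \frac{11}{9} - 1 + y\right) \frac{2 y}{2 + y} = \left(- \frac{20}{9} + y\right) \frac{2 y}{2 + y} = \frac{2 y \left(- \frac{20}{9} + y\right)}{2 + y}$)
$29832 - Q{\left(\frac{1}{6 + 171} \right)} = 29832 - \frac{2 \left(-20 + \frac{9}{6 + 171}\right)}{9 \left(6 + 171\right) \left(2 + \frac{1}{6 + 171}\right)} = 29832 - \frac{2 \left(-20 + \frac{9}{177}\right)}{9 \cdot 177 \left(2 + \frac{1}{177}\right)} = 29832 - \frac{2}{9} \cdot \frac{1}{177} \frac{1}{2 + \frac{1}{177}} \left(-20 + 9 \cdot \frac{1}{177}\right) = 29832 - \frac{2}{9} \cdot \frac{1}{177} \frac{1}{\frac{355}{177}} \left(-20 + \frac{3}{59}\right) = 29832 - \frac{2}{9} \cdot \frac{1}{177} \cdot \frac{177}{355} \left(- \frac{1177}{59}\right) = 29832 - - \frac{2354}{188505} = 29832 + \frac{2354}{188505} = \frac{5623483514}{188505}$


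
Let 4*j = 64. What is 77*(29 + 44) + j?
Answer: 5637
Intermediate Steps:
j = 16 (j = (¼)*64 = 16)
77*(29 + 44) + j = 77*(29 + 44) + 16 = 77*73 + 16 = 5621 + 16 = 5637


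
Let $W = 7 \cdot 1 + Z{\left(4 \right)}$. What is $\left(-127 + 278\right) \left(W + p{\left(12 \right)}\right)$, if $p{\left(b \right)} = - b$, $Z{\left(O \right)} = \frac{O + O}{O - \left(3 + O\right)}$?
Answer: $- \frac{3473}{3} \approx -1157.7$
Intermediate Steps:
$Z{\left(O \right)} = - \frac{2 O}{3}$ ($Z{\left(O \right)} = \frac{2 O}{-3} = 2 O \left(- \frac{1}{3}\right) = - \frac{2 O}{3}$)
$W = \frac{13}{3}$ ($W = 7 \cdot 1 - \frac{8}{3} = 7 - \frac{8}{3} = \frac{13}{3} \approx 4.3333$)
$\left(-127 + 278\right) \left(W + p{\left(12 \right)}\right) = \left(-127 + 278\right) \left(\frac{13}{3} - 12\right) = 151 \left(\frac{13}{3} - 12\right) = 151 \left(- \frac{23}{3}\right) = - \frac{3473}{3}$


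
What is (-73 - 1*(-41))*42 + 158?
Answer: -1186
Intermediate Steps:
(-73 - 1*(-41))*42 + 158 = (-73 + 41)*42 + 158 = -32*42 + 158 = -1344 + 158 = -1186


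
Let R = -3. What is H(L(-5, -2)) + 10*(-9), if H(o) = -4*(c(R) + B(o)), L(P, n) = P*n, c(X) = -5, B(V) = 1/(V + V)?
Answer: -351/5 ≈ -70.200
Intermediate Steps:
B(V) = 1/(2*V)
H(o) = 20 - 2/o (H(o) = -4*(-5 + 1/(2*o)) = 20 - 2/o)
H(L(-5, -2)) + 10*(-9) = (20 - 2/((-5*(-2)))) + 10*(-9) = (20 - 2/10) - 90 = (20 - 2*1/10) - 90 = (20 - 1/5) - 90 = 99/5 - 90 = -351/5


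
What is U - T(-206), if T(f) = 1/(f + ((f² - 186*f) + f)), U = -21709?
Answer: -1744101061/80340 ≈ -21709.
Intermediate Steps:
T(f) = 1/(f² - 184*f) (T(f) = 1/(f + (f² - 185*f)) = 1/(f² - 184*f))
U - T(-206) = -21709 - 1/((-206)*(-184 - 206)) = -21709 - (-1)/(206*(-390)) = -21709 - (-1)*(-1)/(206*390) = -21709 - 1*1/80340 = -21709 - 1/80340 = -1744101061/80340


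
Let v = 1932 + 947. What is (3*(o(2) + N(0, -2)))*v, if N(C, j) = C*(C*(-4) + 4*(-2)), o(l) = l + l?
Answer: 34548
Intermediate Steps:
o(l) = 2*l
v = 2879
N(C, j) = C*(-8 - 4*C) (N(C, j) = C*(-4*C - 8) = C*(-8 - 4*C))
(3*(o(2) + N(0, -2)))*v = (3*(2*2 - 4*0*(2 + 0)))*2879 = (3*(4 - 4*0*2))*2879 = (3*(4 + 0))*2879 = (3*4)*2879 = 12*2879 = 34548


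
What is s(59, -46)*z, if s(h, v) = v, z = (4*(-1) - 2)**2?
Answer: -1656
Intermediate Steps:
z = 36 (z = (-4 - 2)**2 = (-6)**2 = 36)
s(59, -46)*z = -46*36 = -1656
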